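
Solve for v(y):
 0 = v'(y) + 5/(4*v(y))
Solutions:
 v(y) = -sqrt(C1 - 10*y)/2
 v(y) = sqrt(C1 - 10*y)/2


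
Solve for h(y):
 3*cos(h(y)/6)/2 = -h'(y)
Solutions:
 3*y/2 - 3*log(sin(h(y)/6) - 1) + 3*log(sin(h(y)/6) + 1) = C1


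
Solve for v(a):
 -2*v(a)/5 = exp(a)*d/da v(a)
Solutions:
 v(a) = C1*exp(2*exp(-a)/5)


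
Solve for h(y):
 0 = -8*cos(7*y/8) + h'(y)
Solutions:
 h(y) = C1 + 64*sin(7*y/8)/7


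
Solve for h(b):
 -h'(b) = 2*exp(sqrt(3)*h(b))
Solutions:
 h(b) = sqrt(3)*(2*log(1/(C1 + 2*b)) - log(3))/6


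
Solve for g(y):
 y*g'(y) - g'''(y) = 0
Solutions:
 g(y) = C1 + Integral(C2*airyai(y) + C3*airybi(y), y)


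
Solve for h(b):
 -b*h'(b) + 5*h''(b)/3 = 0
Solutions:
 h(b) = C1 + C2*erfi(sqrt(30)*b/10)


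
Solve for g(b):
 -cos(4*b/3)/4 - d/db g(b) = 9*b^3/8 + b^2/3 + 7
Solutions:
 g(b) = C1 - 9*b^4/32 - b^3/9 - 7*b - 3*sin(4*b/3)/16


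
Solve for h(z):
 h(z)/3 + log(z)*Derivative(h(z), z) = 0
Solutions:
 h(z) = C1*exp(-li(z)/3)


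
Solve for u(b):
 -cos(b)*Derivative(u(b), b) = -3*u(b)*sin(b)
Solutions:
 u(b) = C1/cos(b)^3


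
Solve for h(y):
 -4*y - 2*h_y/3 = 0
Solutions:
 h(y) = C1 - 3*y^2


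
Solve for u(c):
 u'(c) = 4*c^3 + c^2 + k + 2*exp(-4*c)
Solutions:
 u(c) = C1 + c^4 + c^3/3 + c*k - exp(-4*c)/2


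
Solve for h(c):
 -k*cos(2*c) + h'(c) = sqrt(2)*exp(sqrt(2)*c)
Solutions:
 h(c) = C1 + k*sin(2*c)/2 + exp(sqrt(2)*c)


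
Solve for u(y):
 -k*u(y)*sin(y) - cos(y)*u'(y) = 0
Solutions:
 u(y) = C1*exp(k*log(cos(y)))


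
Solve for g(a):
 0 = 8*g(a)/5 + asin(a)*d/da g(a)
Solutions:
 g(a) = C1*exp(-8*Integral(1/asin(a), a)/5)


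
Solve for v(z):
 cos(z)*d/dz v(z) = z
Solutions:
 v(z) = C1 + Integral(z/cos(z), z)


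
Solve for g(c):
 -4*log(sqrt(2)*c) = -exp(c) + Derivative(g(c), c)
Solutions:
 g(c) = C1 - 4*c*log(c) + 2*c*(2 - log(2)) + exp(c)


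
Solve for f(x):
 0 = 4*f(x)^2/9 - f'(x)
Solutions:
 f(x) = -9/(C1 + 4*x)


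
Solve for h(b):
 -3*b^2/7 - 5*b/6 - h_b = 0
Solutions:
 h(b) = C1 - b^3/7 - 5*b^2/12


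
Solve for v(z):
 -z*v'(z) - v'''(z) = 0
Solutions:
 v(z) = C1 + Integral(C2*airyai(-z) + C3*airybi(-z), z)


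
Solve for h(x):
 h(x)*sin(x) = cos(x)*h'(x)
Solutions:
 h(x) = C1/cos(x)


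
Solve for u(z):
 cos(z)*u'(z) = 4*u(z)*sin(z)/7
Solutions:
 u(z) = C1/cos(z)^(4/7)


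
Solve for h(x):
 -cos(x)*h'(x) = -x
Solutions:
 h(x) = C1 + Integral(x/cos(x), x)


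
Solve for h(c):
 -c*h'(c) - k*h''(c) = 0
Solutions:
 h(c) = C1 + C2*sqrt(k)*erf(sqrt(2)*c*sqrt(1/k)/2)


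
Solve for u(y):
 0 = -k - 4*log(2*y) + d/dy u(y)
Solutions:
 u(y) = C1 + k*y + 4*y*log(y) - 4*y + y*log(16)


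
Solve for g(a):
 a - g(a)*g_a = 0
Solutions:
 g(a) = -sqrt(C1 + a^2)
 g(a) = sqrt(C1 + a^2)


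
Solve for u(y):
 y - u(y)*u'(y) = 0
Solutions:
 u(y) = -sqrt(C1 + y^2)
 u(y) = sqrt(C1 + y^2)


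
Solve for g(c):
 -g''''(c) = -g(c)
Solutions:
 g(c) = C1*exp(-c) + C2*exp(c) + C3*sin(c) + C4*cos(c)


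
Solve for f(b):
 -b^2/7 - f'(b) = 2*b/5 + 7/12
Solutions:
 f(b) = C1 - b^3/21 - b^2/5 - 7*b/12


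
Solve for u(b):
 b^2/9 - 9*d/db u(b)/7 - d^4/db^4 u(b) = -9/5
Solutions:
 u(b) = C1 + C4*exp(-21^(2/3)*b/7) + 7*b^3/243 + 7*b/5 + (C2*sin(3*3^(1/6)*7^(2/3)*b/14) + C3*cos(3*3^(1/6)*7^(2/3)*b/14))*exp(21^(2/3)*b/14)


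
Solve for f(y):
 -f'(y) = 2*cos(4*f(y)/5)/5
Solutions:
 2*y/5 - 5*log(sin(4*f(y)/5) - 1)/8 + 5*log(sin(4*f(y)/5) + 1)/8 = C1


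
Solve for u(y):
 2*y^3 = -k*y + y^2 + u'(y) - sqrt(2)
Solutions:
 u(y) = C1 + k*y^2/2 + y^4/2 - y^3/3 + sqrt(2)*y


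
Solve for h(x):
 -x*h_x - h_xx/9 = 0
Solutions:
 h(x) = C1 + C2*erf(3*sqrt(2)*x/2)


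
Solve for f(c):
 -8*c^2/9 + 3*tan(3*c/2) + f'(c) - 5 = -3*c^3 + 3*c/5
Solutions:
 f(c) = C1 - 3*c^4/4 + 8*c^3/27 + 3*c^2/10 + 5*c + 2*log(cos(3*c/2))


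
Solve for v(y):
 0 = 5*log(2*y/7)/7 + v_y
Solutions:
 v(y) = C1 - 5*y*log(y)/7 - 5*y*log(2)/7 + 5*y/7 + 5*y*log(7)/7


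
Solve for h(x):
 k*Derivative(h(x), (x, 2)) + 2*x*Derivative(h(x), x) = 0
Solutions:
 h(x) = C1 + C2*sqrt(k)*erf(x*sqrt(1/k))


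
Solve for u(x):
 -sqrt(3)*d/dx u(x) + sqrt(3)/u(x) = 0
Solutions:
 u(x) = -sqrt(C1 + 2*x)
 u(x) = sqrt(C1 + 2*x)


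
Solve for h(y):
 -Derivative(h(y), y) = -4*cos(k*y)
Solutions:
 h(y) = C1 + 4*sin(k*y)/k


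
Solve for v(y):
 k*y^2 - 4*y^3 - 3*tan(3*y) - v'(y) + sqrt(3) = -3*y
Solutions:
 v(y) = C1 + k*y^3/3 - y^4 + 3*y^2/2 + sqrt(3)*y + log(cos(3*y))


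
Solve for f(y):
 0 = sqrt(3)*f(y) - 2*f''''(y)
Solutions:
 f(y) = C1*exp(-2^(3/4)*3^(1/8)*y/2) + C2*exp(2^(3/4)*3^(1/8)*y/2) + C3*sin(2^(3/4)*3^(1/8)*y/2) + C4*cos(2^(3/4)*3^(1/8)*y/2)


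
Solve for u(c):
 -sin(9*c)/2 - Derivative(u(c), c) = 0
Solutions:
 u(c) = C1 + cos(9*c)/18


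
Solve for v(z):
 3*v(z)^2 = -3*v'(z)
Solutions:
 v(z) = 1/(C1 + z)


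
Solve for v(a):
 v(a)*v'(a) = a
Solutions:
 v(a) = -sqrt(C1 + a^2)
 v(a) = sqrt(C1 + a^2)


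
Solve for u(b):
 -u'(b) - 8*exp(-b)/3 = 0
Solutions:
 u(b) = C1 + 8*exp(-b)/3


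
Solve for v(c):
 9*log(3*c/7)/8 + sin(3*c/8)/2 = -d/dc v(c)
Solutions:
 v(c) = C1 - 9*c*log(c)/8 - 9*c*log(3)/8 + 9*c/8 + 9*c*log(7)/8 + 4*cos(3*c/8)/3


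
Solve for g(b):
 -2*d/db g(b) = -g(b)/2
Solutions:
 g(b) = C1*exp(b/4)


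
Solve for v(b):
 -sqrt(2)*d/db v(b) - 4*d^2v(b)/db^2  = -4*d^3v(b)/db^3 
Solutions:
 v(b) = C1 + C2*exp(b*(1 - sqrt(1 + sqrt(2)))/2) + C3*exp(b*(1 + sqrt(1 + sqrt(2)))/2)


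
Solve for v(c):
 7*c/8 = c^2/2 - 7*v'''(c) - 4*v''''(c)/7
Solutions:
 v(c) = C1 + C2*c + C3*c^2 + C4*exp(-49*c/4) + c^5/840 - 125*c^4/21952 + 125*c^3/67228


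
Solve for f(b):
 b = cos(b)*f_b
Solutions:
 f(b) = C1 + Integral(b/cos(b), b)


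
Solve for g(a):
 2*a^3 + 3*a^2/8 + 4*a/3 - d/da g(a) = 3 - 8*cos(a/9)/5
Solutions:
 g(a) = C1 + a^4/2 + a^3/8 + 2*a^2/3 - 3*a + 72*sin(a/9)/5


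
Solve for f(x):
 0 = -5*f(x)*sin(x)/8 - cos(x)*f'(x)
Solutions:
 f(x) = C1*cos(x)^(5/8)


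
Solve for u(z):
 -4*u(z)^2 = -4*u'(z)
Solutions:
 u(z) = -1/(C1 + z)


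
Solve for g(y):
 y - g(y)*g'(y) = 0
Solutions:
 g(y) = -sqrt(C1 + y^2)
 g(y) = sqrt(C1 + y^2)


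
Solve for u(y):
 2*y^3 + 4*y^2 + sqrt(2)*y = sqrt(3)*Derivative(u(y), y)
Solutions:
 u(y) = C1 + sqrt(3)*y^4/6 + 4*sqrt(3)*y^3/9 + sqrt(6)*y^2/6


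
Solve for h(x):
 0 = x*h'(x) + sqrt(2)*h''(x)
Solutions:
 h(x) = C1 + C2*erf(2^(1/4)*x/2)


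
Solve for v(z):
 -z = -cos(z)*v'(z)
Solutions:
 v(z) = C1 + Integral(z/cos(z), z)


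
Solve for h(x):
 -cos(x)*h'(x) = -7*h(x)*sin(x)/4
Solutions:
 h(x) = C1/cos(x)^(7/4)


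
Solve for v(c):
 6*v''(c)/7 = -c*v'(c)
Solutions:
 v(c) = C1 + C2*erf(sqrt(21)*c/6)


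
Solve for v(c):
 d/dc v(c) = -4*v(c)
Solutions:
 v(c) = C1*exp(-4*c)


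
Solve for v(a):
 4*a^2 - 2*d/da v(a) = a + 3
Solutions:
 v(a) = C1 + 2*a^3/3 - a^2/4 - 3*a/2


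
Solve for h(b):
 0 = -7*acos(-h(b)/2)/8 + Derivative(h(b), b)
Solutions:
 Integral(1/acos(-_y/2), (_y, h(b))) = C1 + 7*b/8


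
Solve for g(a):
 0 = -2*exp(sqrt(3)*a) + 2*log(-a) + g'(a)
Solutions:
 g(a) = C1 - 2*a*log(-a) + 2*a + 2*sqrt(3)*exp(sqrt(3)*a)/3


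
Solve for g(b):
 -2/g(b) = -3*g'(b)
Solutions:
 g(b) = -sqrt(C1 + 12*b)/3
 g(b) = sqrt(C1 + 12*b)/3


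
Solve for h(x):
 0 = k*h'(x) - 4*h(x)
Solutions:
 h(x) = C1*exp(4*x/k)


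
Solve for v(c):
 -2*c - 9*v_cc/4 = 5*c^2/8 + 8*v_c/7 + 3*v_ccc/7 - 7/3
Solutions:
 v(c) = C1 + C2*exp(c*(-63 + sqrt(2433))/24) + C3*exp(-c*(sqrt(2433) + 63)/24) - 35*c^3/192 + 413*c^2/2048 + 162967*c/98304


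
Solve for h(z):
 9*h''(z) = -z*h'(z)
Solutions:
 h(z) = C1 + C2*erf(sqrt(2)*z/6)


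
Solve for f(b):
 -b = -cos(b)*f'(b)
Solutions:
 f(b) = C1 + Integral(b/cos(b), b)


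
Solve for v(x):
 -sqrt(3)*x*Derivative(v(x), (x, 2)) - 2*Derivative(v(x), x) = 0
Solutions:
 v(x) = C1 + C2*x^(1 - 2*sqrt(3)/3)


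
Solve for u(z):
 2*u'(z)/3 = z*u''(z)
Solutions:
 u(z) = C1 + C2*z^(5/3)


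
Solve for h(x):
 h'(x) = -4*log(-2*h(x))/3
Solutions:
 3*Integral(1/(log(-_y) + log(2)), (_y, h(x)))/4 = C1 - x


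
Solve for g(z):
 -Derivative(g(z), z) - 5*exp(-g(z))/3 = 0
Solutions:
 g(z) = log(C1 - 5*z/3)


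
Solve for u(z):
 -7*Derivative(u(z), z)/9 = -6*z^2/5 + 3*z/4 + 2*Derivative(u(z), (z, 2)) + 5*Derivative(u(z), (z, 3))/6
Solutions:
 u(z) = C1 + C2*exp(z*(-18 + sqrt(114))/15) + C3*exp(-z*(sqrt(114) + 18)/15) + 18*z^3/35 - 8721*z^2/1960 + 67149*z/3430


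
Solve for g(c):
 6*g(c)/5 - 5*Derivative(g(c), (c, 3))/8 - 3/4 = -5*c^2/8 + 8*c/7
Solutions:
 g(c) = C3*exp(2*30^(1/3)*c/5) - 25*c^2/48 + 20*c/21 + (C1*sin(10^(1/3)*3^(5/6)*c/5) + C2*cos(10^(1/3)*3^(5/6)*c/5))*exp(-30^(1/3)*c/5) + 5/8


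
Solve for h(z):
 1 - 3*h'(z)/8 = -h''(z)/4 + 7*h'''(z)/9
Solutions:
 h(z) = C1 + 8*z/3 + (C2*sin(3*sqrt(159)*z/56) + C3*cos(3*sqrt(159)*z/56))*exp(9*z/56)


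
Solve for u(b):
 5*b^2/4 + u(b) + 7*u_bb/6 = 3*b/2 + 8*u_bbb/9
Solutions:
 u(b) = C1*exp(b*(-(48*sqrt(2990) + 2647)^(1/3) - 49/(48*sqrt(2990) + 2647)^(1/3) + 14)/32)*sin(sqrt(3)*b*(-(48*sqrt(2990) + 2647)^(1/3) + 49/(48*sqrt(2990) + 2647)^(1/3))/32) + C2*exp(b*(-(48*sqrt(2990) + 2647)^(1/3) - 49/(48*sqrt(2990) + 2647)^(1/3) + 14)/32)*cos(sqrt(3)*b*(-(48*sqrt(2990) + 2647)^(1/3) + 49/(48*sqrt(2990) + 2647)^(1/3))/32) + C3*exp(b*(49/(48*sqrt(2990) + 2647)^(1/3) + 7 + (48*sqrt(2990) + 2647)^(1/3))/16) - 5*b^2/4 + 3*b/2 + 35/12


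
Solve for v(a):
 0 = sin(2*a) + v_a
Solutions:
 v(a) = C1 + cos(2*a)/2


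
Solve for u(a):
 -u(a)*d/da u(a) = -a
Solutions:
 u(a) = -sqrt(C1 + a^2)
 u(a) = sqrt(C1 + a^2)


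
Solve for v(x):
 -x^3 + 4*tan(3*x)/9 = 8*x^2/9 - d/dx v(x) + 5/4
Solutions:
 v(x) = C1 + x^4/4 + 8*x^3/27 + 5*x/4 + 4*log(cos(3*x))/27


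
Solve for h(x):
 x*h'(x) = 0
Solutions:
 h(x) = C1


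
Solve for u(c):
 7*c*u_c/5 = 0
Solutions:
 u(c) = C1


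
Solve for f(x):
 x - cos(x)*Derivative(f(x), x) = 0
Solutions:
 f(x) = C1 + Integral(x/cos(x), x)


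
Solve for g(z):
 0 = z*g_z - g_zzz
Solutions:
 g(z) = C1 + Integral(C2*airyai(z) + C3*airybi(z), z)


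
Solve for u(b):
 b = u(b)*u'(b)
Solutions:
 u(b) = -sqrt(C1 + b^2)
 u(b) = sqrt(C1 + b^2)


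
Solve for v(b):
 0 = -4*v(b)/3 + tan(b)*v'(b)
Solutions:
 v(b) = C1*sin(b)^(4/3)


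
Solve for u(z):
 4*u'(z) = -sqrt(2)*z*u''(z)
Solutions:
 u(z) = C1 + C2*z^(1 - 2*sqrt(2))


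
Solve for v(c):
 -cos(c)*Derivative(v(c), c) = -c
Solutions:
 v(c) = C1 + Integral(c/cos(c), c)


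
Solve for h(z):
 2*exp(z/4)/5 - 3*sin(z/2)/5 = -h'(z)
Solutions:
 h(z) = C1 - 8*exp(z/4)/5 - 6*cos(z/2)/5


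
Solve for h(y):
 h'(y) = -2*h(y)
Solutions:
 h(y) = C1*exp(-2*y)


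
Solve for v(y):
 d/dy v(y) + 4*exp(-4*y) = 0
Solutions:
 v(y) = C1 + exp(-4*y)


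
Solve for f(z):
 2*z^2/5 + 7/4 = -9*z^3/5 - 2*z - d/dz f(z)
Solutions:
 f(z) = C1 - 9*z^4/20 - 2*z^3/15 - z^2 - 7*z/4


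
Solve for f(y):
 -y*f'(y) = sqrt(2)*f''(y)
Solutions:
 f(y) = C1 + C2*erf(2^(1/4)*y/2)


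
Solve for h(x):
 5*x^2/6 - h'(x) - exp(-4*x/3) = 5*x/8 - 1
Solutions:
 h(x) = C1 + 5*x^3/18 - 5*x^2/16 + x + 3*exp(-4*x/3)/4


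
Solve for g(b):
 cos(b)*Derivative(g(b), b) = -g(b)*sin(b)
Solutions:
 g(b) = C1*cos(b)


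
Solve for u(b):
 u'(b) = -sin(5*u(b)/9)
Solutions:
 b + 9*log(cos(5*u(b)/9) - 1)/10 - 9*log(cos(5*u(b)/9) + 1)/10 = C1


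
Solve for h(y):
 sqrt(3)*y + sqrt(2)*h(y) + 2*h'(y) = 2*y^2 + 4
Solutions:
 h(y) = C1*exp(-sqrt(2)*y/2) + sqrt(2)*y^2 - 4*y - sqrt(6)*y/2 + sqrt(3) + 6*sqrt(2)


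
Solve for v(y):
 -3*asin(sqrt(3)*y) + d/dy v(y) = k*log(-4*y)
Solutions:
 v(y) = C1 + k*y*(log(-y) - 1) + 2*k*y*log(2) + 3*y*asin(sqrt(3)*y) + sqrt(3)*sqrt(1 - 3*y^2)


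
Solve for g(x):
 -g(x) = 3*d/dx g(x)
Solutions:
 g(x) = C1*exp(-x/3)


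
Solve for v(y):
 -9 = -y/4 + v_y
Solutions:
 v(y) = C1 + y^2/8 - 9*y


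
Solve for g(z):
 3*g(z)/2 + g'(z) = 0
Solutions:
 g(z) = C1*exp(-3*z/2)


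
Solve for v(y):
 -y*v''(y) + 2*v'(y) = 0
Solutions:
 v(y) = C1 + C2*y^3


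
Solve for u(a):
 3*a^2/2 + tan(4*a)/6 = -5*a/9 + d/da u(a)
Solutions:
 u(a) = C1 + a^3/2 + 5*a^2/18 - log(cos(4*a))/24


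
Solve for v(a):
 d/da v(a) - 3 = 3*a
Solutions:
 v(a) = C1 + 3*a^2/2 + 3*a


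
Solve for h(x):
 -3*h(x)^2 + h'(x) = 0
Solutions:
 h(x) = -1/(C1 + 3*x)


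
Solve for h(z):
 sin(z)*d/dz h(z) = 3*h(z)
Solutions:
 h(z) = C1*(cos(z) - 1)^(3/2)/(cos(z) + 1)^(3/2)


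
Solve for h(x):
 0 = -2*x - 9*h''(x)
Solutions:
 h(x) = C1 + C2*x - x^3/27


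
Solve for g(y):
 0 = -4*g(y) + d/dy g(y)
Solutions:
 g(y) = C1*exp(4*y)


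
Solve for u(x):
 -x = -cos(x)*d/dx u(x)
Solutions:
 u(x) = C1 + Integral(x/cos(x), x)


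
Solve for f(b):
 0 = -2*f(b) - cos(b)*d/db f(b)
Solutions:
 f(b) = C1*(sin(b) - 1)/(sin(b) + 1)


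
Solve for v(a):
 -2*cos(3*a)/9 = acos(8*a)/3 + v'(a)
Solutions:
 v(a) = C1 - a*acos(8*a)/3 + sqrt(1 - 64*a^2)/24 - 2*sin(3*a)/27


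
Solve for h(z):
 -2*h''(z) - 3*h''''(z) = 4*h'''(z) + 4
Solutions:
 h(z) = C1 + C2*z - z^2 + (C3*sin(sqrt(2)*z/3) + C4*cos(sqrt(2)*z/3))*exp(-2*z/3)


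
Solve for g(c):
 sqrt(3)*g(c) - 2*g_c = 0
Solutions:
 g(c) = C1*exp(sqrt(3)*c/2)


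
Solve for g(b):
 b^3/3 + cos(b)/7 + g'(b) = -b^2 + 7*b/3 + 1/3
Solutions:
 g(b) = C1 - b^4/12 - b^3/3 + 7*b^2/6 + b/3 - sin(b)/7


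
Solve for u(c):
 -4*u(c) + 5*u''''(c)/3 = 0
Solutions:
 u(c) = C1*exp(-sqrt(2)*3^(1/4)*5^(3/4)*c/5) + C2*exp(sqrt(2)*3^(1/4)*5^(3/4)*c/5) + C3*sin(sqrt(2)*3^(1/4)*5^(3/4)*c/5) + C4*cos(sqrt(2)*3^(1/4)*5^(3/4)*c/5)


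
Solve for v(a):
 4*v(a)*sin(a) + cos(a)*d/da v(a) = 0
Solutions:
 v(a) = C1*cos(a)^4


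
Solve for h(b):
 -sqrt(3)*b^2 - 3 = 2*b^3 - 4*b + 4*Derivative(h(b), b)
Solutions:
 h(b) = C1 - b^4/8 - sqrt(3)*b^3/12 + b^2/2 - 3*b/4


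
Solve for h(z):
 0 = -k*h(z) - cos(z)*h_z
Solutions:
 h(z) = C1*exp(k*(log(sin(z) - 1) - log(sin(z) + 1))/2)


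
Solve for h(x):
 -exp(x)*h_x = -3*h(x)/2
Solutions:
 h(x) = C1*exp(-3*exp(-x)/2)


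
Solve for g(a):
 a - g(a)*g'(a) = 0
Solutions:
 g(a) = -sqrt(C1 + a^2)
 g(a) = sqrt(C1 + a^2)


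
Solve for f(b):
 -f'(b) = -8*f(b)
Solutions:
 f(b) = C1*exp(8*b)


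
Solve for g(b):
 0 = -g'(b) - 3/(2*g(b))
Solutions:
 g(b) = -sqrt(C1 - 3*b)
 g(b) = sqrt(C1 - 3*b)


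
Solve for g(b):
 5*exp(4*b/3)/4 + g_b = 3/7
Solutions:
 g(b) = C1 + 3*b/7 - 15*exp(4*b/3)/16


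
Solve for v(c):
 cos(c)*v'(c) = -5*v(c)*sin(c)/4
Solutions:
 v(c) = C1*cos(c)^(5/4)


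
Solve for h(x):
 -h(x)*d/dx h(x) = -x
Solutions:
 h(x) = -sqrt(C1 + x^2)
 h(x) = sqrt(C1 + x^2)


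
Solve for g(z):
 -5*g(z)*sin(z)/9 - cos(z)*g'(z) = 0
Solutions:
 g(z) = C1*cos(z)^(5/9)


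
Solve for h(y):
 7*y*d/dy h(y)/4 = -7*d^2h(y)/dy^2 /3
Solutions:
 h(y) = C1 + C2*erf(sqrt(6)*y/4)


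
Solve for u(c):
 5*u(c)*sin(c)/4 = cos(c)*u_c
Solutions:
 u(c) = C1/cos(c)^(5/4)


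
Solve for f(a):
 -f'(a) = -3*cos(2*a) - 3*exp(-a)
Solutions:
 f(a) = C1 + 3*sin(2*a)/2 - 3*exp(-a)


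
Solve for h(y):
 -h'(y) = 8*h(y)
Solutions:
 h(y) = C1*exp(-8*y)


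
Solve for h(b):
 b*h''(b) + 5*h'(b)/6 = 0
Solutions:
 h(b) = C1 + C2*b^(1/6)


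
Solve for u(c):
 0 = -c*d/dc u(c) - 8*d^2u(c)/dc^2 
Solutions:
 u(c) = C1 + C2*erf(c/4)


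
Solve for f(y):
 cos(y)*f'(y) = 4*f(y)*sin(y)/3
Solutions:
 f(y) = C1/cos(y)^(4/3)


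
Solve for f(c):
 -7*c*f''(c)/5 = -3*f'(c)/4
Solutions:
 f(c) = C1 + C2*c^(43/28)


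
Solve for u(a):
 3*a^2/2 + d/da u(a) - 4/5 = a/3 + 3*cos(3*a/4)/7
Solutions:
 u(a) = C1 - a^3/2 + a^2/6 + 4*a/5 + 4*sin(3*a/4)/7


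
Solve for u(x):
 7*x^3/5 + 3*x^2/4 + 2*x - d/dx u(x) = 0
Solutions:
 u(x) = C1 + 7*x^4/20 + x^3/4 + x^2


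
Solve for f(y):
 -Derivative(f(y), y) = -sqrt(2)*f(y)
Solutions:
 f(y) = C1*exp(sqrt(2)*y)


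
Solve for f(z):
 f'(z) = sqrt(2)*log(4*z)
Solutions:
 f(z) = C1 + sqrt(2)*z*log(z) - sqrt(2)*z + 2*sqrt(2)*z*log(2)


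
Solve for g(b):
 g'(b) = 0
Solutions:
 g(b) = C1


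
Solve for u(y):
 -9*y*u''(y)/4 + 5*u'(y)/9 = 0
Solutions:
 u(y) = C1 + C2*y^(101/81)


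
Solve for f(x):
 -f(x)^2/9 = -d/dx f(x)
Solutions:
 f(x) = -9/(C1 + x)


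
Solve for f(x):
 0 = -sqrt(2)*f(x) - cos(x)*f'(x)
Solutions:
 f(x) = C1*(sin(x) - 1)^(sqrt(2)/2)/(sin(x) + 1)^(sqrt(2)/2)


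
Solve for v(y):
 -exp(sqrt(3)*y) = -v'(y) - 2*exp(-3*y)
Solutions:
 v(y) = C1 + sqrt(3)*exp(sqrt(3)*y)/3 + 2*exp(-3*y)/3


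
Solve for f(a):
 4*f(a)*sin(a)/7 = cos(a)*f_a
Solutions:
 f(a) = C1/cos(a)^(4/7)


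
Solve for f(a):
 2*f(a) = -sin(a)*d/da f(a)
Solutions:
 f(a) = C1*(cos(a) + 1)/(cos(a) - 1)


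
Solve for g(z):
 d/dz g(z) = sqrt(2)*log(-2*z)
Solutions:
 g(z) = C1 + sqrt(2)*z*log(-z) + sqrt(2)*z*(-1 + log(2))


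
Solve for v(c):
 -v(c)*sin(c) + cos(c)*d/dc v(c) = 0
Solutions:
 v(c) = C1/cos(c)


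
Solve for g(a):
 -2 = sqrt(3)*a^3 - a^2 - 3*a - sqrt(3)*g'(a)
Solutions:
 g(a) = C1 + a^4/4 - sqrt(3)*a^3/9 - sqrt(3)*a^2/2 + 2*sqrt(3)*a/3


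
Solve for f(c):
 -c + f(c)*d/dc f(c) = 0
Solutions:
 f(c) = -sqrt(C1 + c^2)
 f(c) = sqrt(C1 + c^2)


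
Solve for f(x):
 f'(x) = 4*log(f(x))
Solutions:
 li(f(x)) = C1 + 4*x


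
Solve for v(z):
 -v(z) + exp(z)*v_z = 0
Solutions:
 v(z) = C1*exp(-exp(-z))


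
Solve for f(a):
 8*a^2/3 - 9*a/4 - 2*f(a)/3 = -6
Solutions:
 f(a) = 4*a^2 - 27*a/8 + 9


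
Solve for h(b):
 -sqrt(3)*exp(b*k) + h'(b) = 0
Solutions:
 h(b) = C1 + sqrt(3)*exp(b*k)/k


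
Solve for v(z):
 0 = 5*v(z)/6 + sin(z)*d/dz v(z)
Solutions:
 v(z) = C1*(cos(z) + 1)^(5/12)/(cos(z) - 1)^(5/12)


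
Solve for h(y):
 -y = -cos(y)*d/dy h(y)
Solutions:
 h(y) = C1 + Integral(y/cos(y), y)


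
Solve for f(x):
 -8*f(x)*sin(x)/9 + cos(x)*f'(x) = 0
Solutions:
 f(x) = C1/cos(x)^(8/9)


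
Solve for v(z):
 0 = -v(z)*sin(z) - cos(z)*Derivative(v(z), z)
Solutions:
 v(z) = C1*cos(z)


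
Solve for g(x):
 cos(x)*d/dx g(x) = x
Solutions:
 g(x) = C1 + Integral(x/cos(x), x)


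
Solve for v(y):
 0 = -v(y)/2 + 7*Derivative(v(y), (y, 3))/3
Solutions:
 v(y) = C3*exp(14^(2/3)*3^(1/3)*y/14) + (C1*sin(14^(2/3)*3^(5/6)*y/28) + C2*cos(14^(2/3)*3^(5/6)*y/28))*exp(-14^(2/3)*3^(1/3)*y/28)


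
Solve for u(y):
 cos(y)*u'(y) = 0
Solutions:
 u(y) = C1


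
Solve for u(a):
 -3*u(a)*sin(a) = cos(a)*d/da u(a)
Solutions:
 u(a) = C1*cos(a)^3


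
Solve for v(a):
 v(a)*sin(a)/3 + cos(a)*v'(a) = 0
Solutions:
 v(a) = C1*cos(a)^(1/3)


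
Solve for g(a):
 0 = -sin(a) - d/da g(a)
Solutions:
 g(a) = C1 + cos(a)


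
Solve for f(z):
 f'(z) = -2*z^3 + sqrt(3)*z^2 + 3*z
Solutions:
 f(z) = C1 - z^4/2 + sqrt(3)*z^3/3 + 3*z^2/2


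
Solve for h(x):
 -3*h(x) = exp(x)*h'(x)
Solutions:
 h(x) = C1*exp(3*exp(-x))


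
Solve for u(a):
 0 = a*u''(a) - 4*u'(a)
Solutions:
 u(a) = C1 + C2*a^5


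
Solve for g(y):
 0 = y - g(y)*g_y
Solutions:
 g(y) = -sqrt(C1 + y^2)
 g(y) = sqrt(C1 + y^2)


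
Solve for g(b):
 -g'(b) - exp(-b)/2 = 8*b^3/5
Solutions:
 g(b) = C1 - 2*b^4/5 + exp(-b)/2


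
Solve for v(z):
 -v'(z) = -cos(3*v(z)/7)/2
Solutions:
 -z/2 - 7*log(sin(3*v(z)/7) - 1)/6 + 7*log(sin(3*v(z)/7) + 1)/6 = C1


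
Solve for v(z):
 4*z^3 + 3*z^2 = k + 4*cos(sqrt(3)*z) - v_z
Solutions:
 v(z) = C1 + k*z - z^4 - z^3 + 4*sqrt(3)*sin(sqrt(3)*z)/3


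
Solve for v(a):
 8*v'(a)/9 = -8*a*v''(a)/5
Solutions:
 v(a) = C1 + C2*a^(4/9)


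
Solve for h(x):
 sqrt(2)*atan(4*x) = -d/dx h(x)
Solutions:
 h(x) = C1 - sqrt(2)*(x*atan(4*x) - log(16*x^2 + 1)/8)


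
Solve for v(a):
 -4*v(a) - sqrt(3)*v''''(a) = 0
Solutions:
 v(a) = (C1*sin(3^(7/8)*a/3) + C2*cos(3^(7/8)*a/3))*exp(-3^(7/8)*a/3) + (C3*sin(3^(7/8)*a/3) + C4*cos(3^(7/8)*a/3))*exp(3^(7/8)*a/3)


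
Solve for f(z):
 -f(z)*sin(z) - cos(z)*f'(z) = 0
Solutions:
 f(z) = C1*cos(z)


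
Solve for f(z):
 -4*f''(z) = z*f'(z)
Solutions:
 f(z) = C1 + C2*erf(sqrt(2)*z/4)


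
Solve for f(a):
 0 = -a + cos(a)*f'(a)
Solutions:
 f(a) = C1 + Integral(a/cos(a), a)


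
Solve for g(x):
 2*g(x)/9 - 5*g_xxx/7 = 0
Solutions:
 g(x) = C3*exp(1050^(1/3)*x/15) + (C1*sin(3^(5/6)*350^(1/3)*x/30) + C2*cos(3^(5/6)*350^(1/3)*x/30))*exp(-1050^(1/3)*x/30)


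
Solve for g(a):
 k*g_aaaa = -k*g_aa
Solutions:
 g(a) = C1 + C2*a + C3*sin(a) + C4*cos(a)


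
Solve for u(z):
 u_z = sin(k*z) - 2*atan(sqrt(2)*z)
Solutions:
 u(z) = C1 - 2*z*atan(sqrt(2)*z) + Piecewise((-cos(k*z)/k, Ne(k, 0)), (0, True)) + sqrt(2)*log(2*z^2 + 1)/2


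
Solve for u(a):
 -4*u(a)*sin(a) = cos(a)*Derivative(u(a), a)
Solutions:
 u(a) = C1*cos(a)^4


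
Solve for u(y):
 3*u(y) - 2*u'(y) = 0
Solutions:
 u(y) = C1*exp(3*y/2)


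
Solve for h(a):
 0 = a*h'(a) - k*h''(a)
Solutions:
 h(a) = C1 + C2*erf(sqrt(2)*a*sqrt(-1/k)/2)/sqrt(-1/k)


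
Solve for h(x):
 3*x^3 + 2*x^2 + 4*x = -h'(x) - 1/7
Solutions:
 h(x) = C1 - 3*x^4/4 - 2*x^3/3 - 2*x^2 - x/7


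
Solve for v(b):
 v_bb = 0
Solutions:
 v(b) = C1 + C2*b


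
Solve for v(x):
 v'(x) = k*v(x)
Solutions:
 v(x) = C1*exp(k*x)


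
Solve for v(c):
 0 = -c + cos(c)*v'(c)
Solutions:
 v(c) = C1 + Integral(c/cos(c), c)


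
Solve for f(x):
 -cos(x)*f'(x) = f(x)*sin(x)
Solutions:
 f(x) = C1*cos(x)


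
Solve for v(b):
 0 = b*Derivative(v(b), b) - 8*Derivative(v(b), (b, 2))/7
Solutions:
 v(b) = C1 + C2*erfi(sqrt(7)*b/4)


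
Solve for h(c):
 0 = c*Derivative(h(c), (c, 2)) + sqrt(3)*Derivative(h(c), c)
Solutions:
 h(c) = C1 + C2*c^(1 - sqrt(3))


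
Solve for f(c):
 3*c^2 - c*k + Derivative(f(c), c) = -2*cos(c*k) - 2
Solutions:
 f(c) = C1 - c^3 + c^2*k/2 - 2*c - 2*sin(c*k)/k


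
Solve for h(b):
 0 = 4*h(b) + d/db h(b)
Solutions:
 h(b) = C1*exp(-4*b)


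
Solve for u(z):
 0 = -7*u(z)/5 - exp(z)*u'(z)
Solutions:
 u(z) = C1*exp(7*exp(-z)/5)


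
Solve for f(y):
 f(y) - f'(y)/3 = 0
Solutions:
 f(y) = C1*exp(3*y)


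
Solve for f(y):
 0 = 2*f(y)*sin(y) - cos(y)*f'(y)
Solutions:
 f(y) = C1/cos(y)^2


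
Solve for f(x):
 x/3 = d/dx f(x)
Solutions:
 f(x) = C1 + x^2/6


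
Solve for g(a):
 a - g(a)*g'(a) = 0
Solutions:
 g(a) = -sqrt(C1 + a^2)
 g(a) = sqrt(C1 + a^2)


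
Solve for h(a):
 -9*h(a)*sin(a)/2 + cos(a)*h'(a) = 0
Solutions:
 h(a) = C1/cos(a)^(9/2)


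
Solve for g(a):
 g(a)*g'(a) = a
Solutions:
 g(a) = -sqrt(C1 + a^2)
 g(a) = sqrt(C1 + a^2)


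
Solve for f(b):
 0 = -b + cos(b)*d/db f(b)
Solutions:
 f(b) = C1 + Integral(b/cos(b), b)


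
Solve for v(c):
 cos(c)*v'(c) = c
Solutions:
 v(c) = C1 + Integral(c/cos(c), c)


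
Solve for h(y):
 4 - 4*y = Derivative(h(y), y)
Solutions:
 h(y) = C1 - 2*y^2 + 4*y


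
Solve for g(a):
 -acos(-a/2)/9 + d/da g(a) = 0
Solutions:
 g(a) = C1 + a*acos(-a/2)/9 + sqrt(4 - a^2)/9


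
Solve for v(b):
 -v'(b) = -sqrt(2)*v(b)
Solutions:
 v(b) = C1*exp(sqrt(2)*b)


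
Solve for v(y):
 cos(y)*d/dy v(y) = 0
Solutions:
 v(y) = C1


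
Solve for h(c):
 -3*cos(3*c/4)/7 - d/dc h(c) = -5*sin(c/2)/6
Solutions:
 h(c) = C1 - 4*sin(3*c/4)/7 - 5*cos(c/2)/3


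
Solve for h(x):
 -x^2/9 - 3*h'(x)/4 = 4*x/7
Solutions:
 h(x) = C1 - 4*x^3/81 - 8*x^2/21


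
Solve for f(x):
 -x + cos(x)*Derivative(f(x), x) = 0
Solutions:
 f(x) = C1 + Integral(x/cos(x), x)


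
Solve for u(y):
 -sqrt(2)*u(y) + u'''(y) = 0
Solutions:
 u(y) = C3*exp(2^(1/6)*y) + (C1*sin(2^(1/6)*sqrt(3)*y/2) + C2*cos(2^(1/6)*sqrt(3)*y/2))*exp(-2^(1/6)*y/2)


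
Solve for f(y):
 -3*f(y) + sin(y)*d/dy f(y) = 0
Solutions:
 f(y) = C1*(cos(y) - 1)^(3/2)/(cos(y) + 1)^(3/2)


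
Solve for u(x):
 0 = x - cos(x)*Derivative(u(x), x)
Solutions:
 u(x) = C1 + Integral(x/cos(x), x)


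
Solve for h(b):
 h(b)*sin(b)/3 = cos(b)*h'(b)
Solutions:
 h(b) = C1/cos(b)^(1/3)


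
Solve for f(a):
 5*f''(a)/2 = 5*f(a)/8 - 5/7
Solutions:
 f(a) = C1*exp(-a/2) + C2*exp(a/2) + 8/7


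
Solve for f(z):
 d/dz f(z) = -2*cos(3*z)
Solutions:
 f(z) = C1 - 2*sin(3*z)/3


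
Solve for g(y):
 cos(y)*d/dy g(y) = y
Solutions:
 g(y) = C1 + Integral(y/cos(y), y)


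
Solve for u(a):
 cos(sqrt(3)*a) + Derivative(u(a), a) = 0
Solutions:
 u(a) = C1 - sqrt(3)*sin(sqrt(3)*a)/3


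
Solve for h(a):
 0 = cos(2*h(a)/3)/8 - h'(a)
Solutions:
 -a/8 - 3*log(sin(2*h(a)/3) - 1)/4 + 3*log(sin(2*h(a)/3) + 1)/4 = C1


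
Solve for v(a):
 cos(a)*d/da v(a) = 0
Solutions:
 v(a) = C1


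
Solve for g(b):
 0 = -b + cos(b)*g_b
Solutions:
 g(b) = C1 + Integral(b/cos(b), b)


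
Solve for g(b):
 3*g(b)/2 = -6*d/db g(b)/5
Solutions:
 g(b) = C1*exp(-5*b/4)


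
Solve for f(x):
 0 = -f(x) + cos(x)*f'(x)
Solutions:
 f(x) = C1*sqrt(sin(x) + 1)/sqrt(sin(x) - 1)


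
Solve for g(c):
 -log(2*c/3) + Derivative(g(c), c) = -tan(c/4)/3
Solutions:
 g(c) = C1 + c*log(c) - c*log(3) - c + c*log(2) + 4*log(cos(c/4))/3


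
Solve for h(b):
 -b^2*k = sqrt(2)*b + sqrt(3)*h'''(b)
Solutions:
 h(b) = C1 + C2*b + C3*b^2 - sqrt(3)*b^5*k/180 - sqrt(6)*b^4/72


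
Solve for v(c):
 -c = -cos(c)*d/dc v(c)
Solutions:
 v(c) = C1 + Integral(c/cos(c), c)


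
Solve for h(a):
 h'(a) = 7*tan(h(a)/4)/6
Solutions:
 h(a) = -4*asin(C1*exp(7*a/24)) + 4*pi
 h(a) = 4*asin(C1*exp(7*a/24))


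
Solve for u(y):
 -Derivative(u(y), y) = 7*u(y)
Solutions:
 u(y) = C1*exp(-7*y)


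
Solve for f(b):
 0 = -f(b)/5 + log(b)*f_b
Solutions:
 f(b) = C1*exp(li(b)/5)


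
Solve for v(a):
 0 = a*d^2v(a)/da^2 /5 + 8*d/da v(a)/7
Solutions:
 v(a) = C1 + C2/a^(33/7)


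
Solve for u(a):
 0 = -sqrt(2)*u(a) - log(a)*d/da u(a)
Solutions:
 u(a) = C1*exp(-sqrt(2)*li(a))


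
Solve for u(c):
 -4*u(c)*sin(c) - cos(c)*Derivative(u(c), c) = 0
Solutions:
 u(c) = C1*cos(c)^4


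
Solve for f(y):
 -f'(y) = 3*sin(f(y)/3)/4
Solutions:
 3*y/4 + 3*log(cos(f(y)/3) - 1)/2 - 3*log(cos(f(y)/3) + 1)/2 = C1


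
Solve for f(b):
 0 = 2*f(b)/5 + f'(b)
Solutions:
 f(b) = C1*exp(-2*b/5)


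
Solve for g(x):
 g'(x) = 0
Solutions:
 g(x) = C1


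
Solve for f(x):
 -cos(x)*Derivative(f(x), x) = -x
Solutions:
 f(x) = C1 + Integral(x/cos(x), x)


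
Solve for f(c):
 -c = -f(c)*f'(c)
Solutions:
 f(c) = -sqrt(C1 + c^2)
 f(c) = sqrt(C1 + c^2)


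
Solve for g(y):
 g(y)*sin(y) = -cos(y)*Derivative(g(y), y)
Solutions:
 g(y) = C1*cos(y)


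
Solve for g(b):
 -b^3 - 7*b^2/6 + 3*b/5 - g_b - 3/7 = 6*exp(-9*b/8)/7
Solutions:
 g(b) = C1 - b^4/4 - 7*b^3/18 + 3*b^2/10 - 3*b/7 + 16*exp(-9*b/8)/21


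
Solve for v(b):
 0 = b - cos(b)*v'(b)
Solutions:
 v(b) = C1 + Integral(b/cos(b), b)


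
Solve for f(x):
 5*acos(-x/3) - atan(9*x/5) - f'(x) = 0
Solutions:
 f(x) = C1 + 5*x*acos(-x/3) - x*atan(9*x/5) + 5*sqrt(9 - x^2) + 5*log(81*x^2 + 25)/18


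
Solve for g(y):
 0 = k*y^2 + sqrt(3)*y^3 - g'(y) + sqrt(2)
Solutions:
 g(y) = C1 + k*y^3/3 + sqrt(3)*y^4/4 + sqrt(2)*y


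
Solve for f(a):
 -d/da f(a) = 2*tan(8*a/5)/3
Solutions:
 f(a) = C1 + 5*log(cos(8*a/5))/12


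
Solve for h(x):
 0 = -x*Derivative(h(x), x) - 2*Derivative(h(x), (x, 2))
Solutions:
 h(x) = C1 + C2*erf(x/2)


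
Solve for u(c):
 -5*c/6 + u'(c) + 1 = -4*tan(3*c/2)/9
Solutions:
 u(c) = C1 + 5*c^2/12 - c + 8*log(cos(3*c/2))/27


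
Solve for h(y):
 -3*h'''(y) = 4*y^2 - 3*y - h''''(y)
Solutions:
 h(y) = C1 + C2*y + C3*y^2 + C4*exp(3*y) - y^5/45 + y^4/216 + y^3/162


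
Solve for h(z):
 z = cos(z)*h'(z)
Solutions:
 h(z) = C1 + Integral(z/cos(z), z)


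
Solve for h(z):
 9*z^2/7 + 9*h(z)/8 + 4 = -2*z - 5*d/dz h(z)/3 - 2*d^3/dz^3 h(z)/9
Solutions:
 h(z) = C1*exp(2^(1/3)*z*(-20*2^(1/3)/(81 + sqrt(22561))^(1/3) + (81 + sqrt(22561))^(1/3))/8)*sin(2^(1/3)*sqrt(3)*z*(20*2^(1/3)/(81 + sqrt(22561))^(1/3) + (81 + sqrt(22561))^(1/3))/8) + C2*exp(2^(1/3)*z*(-20*2^(1/3)/(81 + sqrt(22561))^(1/3) + (81 + sqrt(22561))^(1/3))/8)*cos(2^(1/3)*sqrt(3)*z*(20*2^(1/3)/(81 + sqrt(22561))^(1/3) + (81 + sqrt(22561))^(1/3))/8) + C3*exp(2^(1/3)*z*(-(81 + sqrt(22561))^(1/3)/4 + 5*2^(1/3)/(81 + sqrt(22561))^(1/3))) - 8*z^2/7 + 304*z/189 - 30304/5103


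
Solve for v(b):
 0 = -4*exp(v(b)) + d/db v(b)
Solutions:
 v(b) = log(-1/(C1 + 4*b))


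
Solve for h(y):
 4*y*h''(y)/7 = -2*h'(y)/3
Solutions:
 h(y) = C1 + C2/y^(1/6)


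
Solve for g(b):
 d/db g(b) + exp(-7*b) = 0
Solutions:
 g(b) = C1 + exp(-7*b)/7


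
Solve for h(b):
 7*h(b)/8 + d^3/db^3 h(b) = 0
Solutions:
 h(b) = C3*exp(-7^(1/3)*b/2) + (C1*sin(sqrt(3)*7^(1/3)*b/4) + C2*cos(sqrt(3)*7^(1/3)*b/4))*exp(7^(1/3)*b/4)


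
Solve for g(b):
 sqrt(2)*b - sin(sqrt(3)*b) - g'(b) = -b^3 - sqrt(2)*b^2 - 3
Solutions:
 g(b) = C1 + b^4/4 + sqrt(2)*b^3/3 + sqrt(2)*b^2/2 + 3*b + sqrt(3)*cos(sqrt(3)*b)/3


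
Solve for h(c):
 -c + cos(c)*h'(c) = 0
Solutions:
 h(c) = C1 + Integral(c/cos(c), c)


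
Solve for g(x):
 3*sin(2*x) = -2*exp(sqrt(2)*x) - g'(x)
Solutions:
 g(x) = C1 - sqrt(2)*exp(sqrt(2)*x) + 3*cos(2*x)/2


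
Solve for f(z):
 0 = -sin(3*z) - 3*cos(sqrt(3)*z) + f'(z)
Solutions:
 f(z) = C1 + sqrt(3)*sin(sqrt(3)*z) - cos(3*z)/3


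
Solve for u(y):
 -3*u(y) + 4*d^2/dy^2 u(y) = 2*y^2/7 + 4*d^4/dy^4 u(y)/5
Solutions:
 u(y) = C1*exp(-sqrt(2)*y*sqrt(5 - sqrt(10))/2) + C2*exp(sqrt(2)*y*sqrt(5 - sqrt(10))/2) + C3*exp(-sqrt(2)*y*sqrt(sqrt(10) + 5)/2) + C4*exp(sqrt(2)*y*sqrt(sqrt(10) + 5)/2) - 2*y^2/21 - 16/63


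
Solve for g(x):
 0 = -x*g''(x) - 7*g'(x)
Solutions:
 g(x) = C1 + C2/x^6


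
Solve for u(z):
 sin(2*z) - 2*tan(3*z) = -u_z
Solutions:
 u(z) = C1 - 2*log(cos(3*z))/3 + cos(2*z)/2


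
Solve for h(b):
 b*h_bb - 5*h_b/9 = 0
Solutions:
 h(b) = C1 + C2*b^(14/9)


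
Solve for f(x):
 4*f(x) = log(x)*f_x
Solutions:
 f(x) = C1*exp(4*li(x))


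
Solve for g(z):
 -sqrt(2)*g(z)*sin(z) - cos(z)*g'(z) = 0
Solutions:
 g(z) = C1*cos(z)^(sqrt(2))


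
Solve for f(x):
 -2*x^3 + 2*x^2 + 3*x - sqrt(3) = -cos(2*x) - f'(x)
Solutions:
 f(x) = C1 + x^4/2 - 2*x^3/3 - 3*x^2/2 + sqrt(3)*x - sin(2*x)/2


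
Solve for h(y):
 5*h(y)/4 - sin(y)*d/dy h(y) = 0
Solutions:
 h(y) = C1*(cos(y) - 1)^(5/8)/(cos(y) + 1)^(5/8)


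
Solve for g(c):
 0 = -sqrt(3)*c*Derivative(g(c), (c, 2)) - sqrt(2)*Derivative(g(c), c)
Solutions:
 g(c) = C1 + C2*c^(1 - sqrt(6)/3)


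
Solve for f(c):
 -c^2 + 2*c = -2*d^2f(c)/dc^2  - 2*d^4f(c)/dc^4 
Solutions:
 f(c) = C1 + C2*c + C3*sin(c) + C4*cos(c) + c^4/24 - c^3/6 - c^2/2


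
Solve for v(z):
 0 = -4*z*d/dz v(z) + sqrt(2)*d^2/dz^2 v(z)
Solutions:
 v(z) = C1 + C2*erfi(2^(1/4)*z)


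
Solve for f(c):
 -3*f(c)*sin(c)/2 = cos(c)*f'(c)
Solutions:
 f(c) = C1*cos(c)^(3/2)


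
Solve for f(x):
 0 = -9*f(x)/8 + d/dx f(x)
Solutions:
 f(x) = C1*exp(9*x/8)


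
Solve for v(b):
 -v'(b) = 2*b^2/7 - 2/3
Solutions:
 v(b) = C1 - 2*b^3/21 + 2*b/3


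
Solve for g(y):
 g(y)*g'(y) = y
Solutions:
 g(y) = -sqrt(C1 + y^2)
 g(y) = sqrt(C1 + y^2)


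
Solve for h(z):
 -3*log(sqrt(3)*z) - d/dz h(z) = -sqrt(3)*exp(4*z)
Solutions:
 h(z) = C1 - 3*z*log(z) + z*(3 - 3*log(3)/2) + sqrt(3)*exp(4*z)/4


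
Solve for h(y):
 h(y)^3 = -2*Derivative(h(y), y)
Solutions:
 h(y) = -sqrt(-1/(C1 - y))
 h(y) = sqrt(-1/(C1 - y))


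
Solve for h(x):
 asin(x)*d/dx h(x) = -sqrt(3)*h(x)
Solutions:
 h(x) = C1*exp(-sqrt(3)*Integral(1/asin(x), x))


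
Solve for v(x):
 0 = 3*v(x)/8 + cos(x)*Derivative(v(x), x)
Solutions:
 v(x) = C1*(sin(x) - 1)^(3/16)/(sin(x) + 1)^(3/16)


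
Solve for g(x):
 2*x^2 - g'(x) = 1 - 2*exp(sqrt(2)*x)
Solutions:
 g(x) = C1 + 2*x^3/3 - x + sqrt(2)*exp(sqrt(2)*x)


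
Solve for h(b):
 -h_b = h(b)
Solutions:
 h(b) = C1*exp(-b)


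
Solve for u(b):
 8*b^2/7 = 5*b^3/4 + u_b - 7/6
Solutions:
 u(b) = C1 - 5*b^4/16 + 8*b^3/21 + 7*b/6


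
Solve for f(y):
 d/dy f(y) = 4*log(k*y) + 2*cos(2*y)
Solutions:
 f(y) = C1 + 4*y*log(k*y) - 4*y + sin(2*y)


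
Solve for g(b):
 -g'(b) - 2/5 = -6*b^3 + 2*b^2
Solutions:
 g(b) = C1 + 3*b^4/2 - 2*b^3/3 - 2*b/5


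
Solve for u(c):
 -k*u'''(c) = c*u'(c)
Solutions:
 u(c) = C1 + Integral(C2*airyai(c*(-1/k)^(1/3)) + C3*airybi(c*(-1/k)^(1/3)), c)


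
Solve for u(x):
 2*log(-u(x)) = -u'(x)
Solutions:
 -li(-u(x)) = C1 - 2*x


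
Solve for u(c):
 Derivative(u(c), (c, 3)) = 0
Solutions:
 u(c) = C1 + C2*c + C3*c^2


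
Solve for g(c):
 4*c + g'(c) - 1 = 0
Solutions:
 g(c) = C1 - 2*c^2 + c


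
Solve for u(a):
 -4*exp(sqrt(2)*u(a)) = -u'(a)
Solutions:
 u(a) = sqrt(2)*(2*log(-1/(C1 + 4*a)) - log(2))/4


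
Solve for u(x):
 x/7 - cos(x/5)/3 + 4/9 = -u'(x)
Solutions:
 u(x) = C1 - x^2/14 - 4*x/9 + 5*sin(x/5)/3


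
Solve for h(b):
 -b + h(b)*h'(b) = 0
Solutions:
 h(b) = -sqrt(C1 + b^2)
 h(b) = sqrt(C1 + b^2)


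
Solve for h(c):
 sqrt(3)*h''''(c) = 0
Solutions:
 h(c) = C1 + C2*c + C3*c^2 + C4*c^3


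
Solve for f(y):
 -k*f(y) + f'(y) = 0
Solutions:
 f(y) = C1*exp(k*y)


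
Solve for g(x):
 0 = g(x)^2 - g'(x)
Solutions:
 g(x) = -1/(C1 + x)


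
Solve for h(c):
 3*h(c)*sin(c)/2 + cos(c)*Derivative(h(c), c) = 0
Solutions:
 h(c) = C1*cos(c)^(3/2)


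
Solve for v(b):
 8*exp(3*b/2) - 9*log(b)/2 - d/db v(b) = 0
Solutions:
 v(b) = C1 - 9*b*log(b)/2 + 9*b/2 + 16*exp(3*b/2)/3


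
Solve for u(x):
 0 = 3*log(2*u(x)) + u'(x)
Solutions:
 Integral(1/(log(_y) + log(2)), (_y, u(x)))/3 = C1 - x


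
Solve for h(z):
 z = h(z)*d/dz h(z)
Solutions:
 h(z) = -sqrt(C1 + z^2)
 h(z) = sqrt(C1 + z^2)


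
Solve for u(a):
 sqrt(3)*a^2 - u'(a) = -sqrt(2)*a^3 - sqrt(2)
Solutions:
 u(a) = C1 + sqrt(2)*a^4/4 + sqrt(3)*a^3/3 + sqrt(2)*a


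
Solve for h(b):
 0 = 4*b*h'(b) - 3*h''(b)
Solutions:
 h(b) = C1 + C2*erfi(sqrt(6)*b/3)


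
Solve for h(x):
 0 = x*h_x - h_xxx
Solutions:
 h(x) = C1 + Integral(C2*airyai(x) + C3*airybi(x), x)


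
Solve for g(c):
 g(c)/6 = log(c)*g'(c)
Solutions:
 g(c) = C1*exp(li(c)/6)


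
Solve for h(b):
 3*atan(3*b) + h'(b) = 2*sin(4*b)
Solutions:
 h(b) = C1 - 3*b*atan(3*b) + log(9*b^2 + 1)/2 - cos(4*b)/2


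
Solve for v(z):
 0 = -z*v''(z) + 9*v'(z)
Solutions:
 v(z) = C1 + C2*z^10


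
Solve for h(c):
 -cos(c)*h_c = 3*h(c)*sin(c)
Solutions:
 h(c) = C1*cos(c)^3


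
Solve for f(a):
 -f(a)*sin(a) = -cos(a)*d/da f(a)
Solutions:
 f(a) = C1/cos(a)


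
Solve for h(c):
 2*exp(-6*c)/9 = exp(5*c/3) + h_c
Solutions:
 h(c) = C1 - 3*exp(5*c/3)/5 - exp(-6*c)/27


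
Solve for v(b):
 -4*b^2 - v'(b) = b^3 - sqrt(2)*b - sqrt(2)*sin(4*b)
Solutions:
 v(b) = C1 - b^4/4 - 4*b^3/3 + sqrt(2)*b^2/2 - sqrt(2)*cos(4*b)/4


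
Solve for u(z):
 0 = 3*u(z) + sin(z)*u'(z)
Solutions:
 u(z) = C1*(cos(z) + 1)^(3/2)/(cos(z) - 1)^(3/2)


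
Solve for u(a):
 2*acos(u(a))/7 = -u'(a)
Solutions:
 Integral(1/acos(_y), (_y, u(a))) = C1 - 2*a/7


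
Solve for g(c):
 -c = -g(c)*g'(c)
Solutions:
 g(c) = -sqrt(C1 + c^2)
 g(c) = sqrt(C1 + c^2)


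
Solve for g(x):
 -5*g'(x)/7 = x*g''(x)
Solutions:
 g(x) = C1 + C2*x^(2/7)


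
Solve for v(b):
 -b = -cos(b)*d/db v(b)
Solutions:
 v(b) = C1 + Integral(b/cos(b), b)


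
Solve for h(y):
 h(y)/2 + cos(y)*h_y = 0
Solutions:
 h(y) = C1*(sin(y) - 1)^(1/4)/(sin(y) + 1)^(1/4)


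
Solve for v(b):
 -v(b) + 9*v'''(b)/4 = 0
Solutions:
 v(b) = C3*exp(2^(2/3)*3^(1/3)*b/3) + (C1*sin(2^(2/3)*3^(5/6)*b/6) + C2*cos(2^(2/3)*3^(5/6)*b/6))*exp(-2^(2/3)*3^(1/3)*b/6)


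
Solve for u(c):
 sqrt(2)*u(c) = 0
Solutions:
 u(c) = 0


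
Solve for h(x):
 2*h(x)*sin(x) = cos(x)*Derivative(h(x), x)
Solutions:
 h(x) = C1/cos(x)^2


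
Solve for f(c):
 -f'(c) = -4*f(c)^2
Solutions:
 f(c) = -1/(C1 + 4*c)


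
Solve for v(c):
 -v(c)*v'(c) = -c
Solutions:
 v(c) = -sqrt(C1 + c^2)
 v(c) = sqrt(C1 + c^2)


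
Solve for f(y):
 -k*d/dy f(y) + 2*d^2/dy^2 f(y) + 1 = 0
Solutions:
 f(y) = C1 + C2*exp(k*y/2) + y/k


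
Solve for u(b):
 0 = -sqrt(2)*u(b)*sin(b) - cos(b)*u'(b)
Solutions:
 u(b) = C1*cos(b)^(sqrt(2))


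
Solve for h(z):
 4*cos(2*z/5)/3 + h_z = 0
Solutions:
 h(z) = C1 - 10*sin(2*z/5)/3


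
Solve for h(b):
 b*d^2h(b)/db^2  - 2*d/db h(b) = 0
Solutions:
 h(b) = C1 + C2*b^3


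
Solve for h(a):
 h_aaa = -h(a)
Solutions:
 h(a) = C3*exp(-a) + (C1*sin(sqrt(3)*a/2) + C2*cos(sqrt(3)*a/2))*exp(a/2)


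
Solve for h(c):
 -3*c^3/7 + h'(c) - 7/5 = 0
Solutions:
 h(c) = C1 + 3*c^4/28 + 7*c/5


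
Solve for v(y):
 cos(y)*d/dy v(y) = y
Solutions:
 v(y) = C1 + Integral(y/cos(y), y)


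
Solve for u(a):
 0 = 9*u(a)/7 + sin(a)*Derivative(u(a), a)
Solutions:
 u(a) = C1*(cos(a) + 1)^(9/14)/(cos(a) - 1)^(9/14)


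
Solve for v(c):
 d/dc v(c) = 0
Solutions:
 v(c) = C1


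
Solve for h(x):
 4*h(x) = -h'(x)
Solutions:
 h(x) = C1*exp(-4*x)


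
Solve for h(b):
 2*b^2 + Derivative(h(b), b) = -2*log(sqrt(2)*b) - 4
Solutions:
 h(b) = C1 - 2*b^3/3 - 2*b*log(b) - 2*b - b*log(2)


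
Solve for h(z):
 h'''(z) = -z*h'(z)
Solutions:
 h(z) = C1 + Integral(C2*airyai(-z) + C3*airybi(-z), z)


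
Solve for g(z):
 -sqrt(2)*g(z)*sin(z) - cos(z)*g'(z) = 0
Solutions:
 g(z) = C1*cos(z)^(sqrt(2))


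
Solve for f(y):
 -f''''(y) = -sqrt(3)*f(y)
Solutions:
 f(y) = C1*exp(-3^(1/8)*y) + C2*exp(3^(1/8)*y) + C3*sin(3^(1/8)*y) + C4*cos(3^(1/8)*y)


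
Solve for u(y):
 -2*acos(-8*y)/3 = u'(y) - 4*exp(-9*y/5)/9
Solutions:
 u(y) = C1 - 2*y*acos(-8*y)/3 - sqrt(1 - 64*y^2)/12 - 20*exp(-9*y/5)/81


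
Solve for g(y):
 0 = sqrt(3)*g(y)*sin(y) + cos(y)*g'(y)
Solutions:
 g(y) = C1*cos(y)^(sqrt(3))


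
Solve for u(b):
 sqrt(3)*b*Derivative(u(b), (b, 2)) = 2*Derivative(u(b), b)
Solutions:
 u(b) = C1 + C2*b^(1 + 2*sqrt(3)/3)


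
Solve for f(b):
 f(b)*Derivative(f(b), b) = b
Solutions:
 f(b) = -sqrt(C1 + b^2)
 f(b) = sqrt(C1 + b^2)


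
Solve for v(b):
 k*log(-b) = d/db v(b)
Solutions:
 v(b) = C1 + b*k*log(-b) - b*k


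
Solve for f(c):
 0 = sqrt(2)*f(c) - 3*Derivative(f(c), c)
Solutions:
 f(c) = C1*exp(sqrt(2)*c/3)


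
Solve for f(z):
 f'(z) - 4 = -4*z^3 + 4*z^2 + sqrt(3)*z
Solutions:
 f(z) = C1 - z^4 + 4*z^3/3 + sqrt(3)*z^2/2 + 4*z


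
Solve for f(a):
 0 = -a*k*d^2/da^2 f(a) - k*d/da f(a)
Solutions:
 f(a) = C1 + C2*log(a)


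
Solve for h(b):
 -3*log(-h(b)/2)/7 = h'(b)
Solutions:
 7*Integral(1/(log(-_y) - log(2)), (_y, h(b)))/3 = C1 - b


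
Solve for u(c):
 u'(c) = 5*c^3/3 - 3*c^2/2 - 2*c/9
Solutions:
 u(c) = C1 + 5*c^4/12 - c^3/2 - c^2/9


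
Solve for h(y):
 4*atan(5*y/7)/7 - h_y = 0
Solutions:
 h(y) = C1 + 4*y*atan(5*y/7)/7 - 2*log(25*y^2 + 49)/5


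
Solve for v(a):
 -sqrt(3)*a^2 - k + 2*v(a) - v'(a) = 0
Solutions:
 v(a) = C1*exp(2*a) + sqrt(3)*a^2/2 + sqrt(3)*a/2 + k/2 + sqrt(3)/4


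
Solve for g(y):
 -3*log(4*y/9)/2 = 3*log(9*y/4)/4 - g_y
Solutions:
 g(y) = C1 + 9*y*log(y)/4 - 9*y/4 - 3*y*log(3)/2 + 3*y*log(2)/2
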